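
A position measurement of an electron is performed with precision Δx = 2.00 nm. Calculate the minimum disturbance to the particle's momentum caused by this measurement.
2.636 × 10^-26 kg·m/s

The uncertainty principle implies that measuring position disturbs momentum:
ΔxΔp ≥ ℏ/2

When we measure position with precision Δx, we necessarily introduce a momentum uncertainty:
Δp ≥ ℏ/(2Δx)
Δp_min = (1.055e-34 J·s) / (2 × 2.000e-09 m)
Δp_min = 2.636e-26 kg·m/s

The more precisely we measure position, the greater the momentum disturbance.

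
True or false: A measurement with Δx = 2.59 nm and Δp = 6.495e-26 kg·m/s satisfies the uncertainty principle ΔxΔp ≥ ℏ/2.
Yes, it satisfies the uncertainty principle.

Calculate the product ΔxΔp:
ΔxΔp = (2.590e-09 m) × (6.495e-26 kg·m/s)
ΔxΔp = 1.682e-34 J·s

Compare to the minimum allowed value ℏ/2:
ℏ/2 = 5.273e-35 J·s

Since ΔxΔp = 1.682e-34 J·s ≥ 5.273e-35 J·s = ℏ/2,
the measurement satisfies the uncertainty principle.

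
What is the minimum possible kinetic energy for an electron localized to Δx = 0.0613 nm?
2.535 eV

Localizing a particle requires giving it sufficient momentum uncertainty:

1. From uncertainty principle: Δp ≥ ℏ/(2Δx)
   Δp_min = (1.055e-34 J·s) / (2 × 6.130e-11 m)
   Δp_min = 8.602e-25 kg·m/s

2. This momentum uncertainty corresponds to kinetic energy:
   KE ≈ (Δp)²/(2m) = (8.602e-25)²/(2 × 9.109e-31 kg)
   KE = 4.061e-19 J = 2.535 eV

Tighter localization requires more energy.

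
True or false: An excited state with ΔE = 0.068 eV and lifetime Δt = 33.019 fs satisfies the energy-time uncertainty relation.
Yes, it satisfies the uncertainty relation.

Calculate the product ΔEΔt:
ΔE = 0.068 eV = 1.089e-20 J
ΔEΔt = (1.089e-20 J) × (3.302e-14 s)
ΔEΔt = 3.597e-34 J·s

Compare to the minimum allowed value ℏ/2:
ℏ/2 = 5.273e-35 J·s

Since ΔEΔt = 3.597e-34 J·s ≥ 5.273e-35 J·s = ℏ/2,
this satisfies the uncertainty relation.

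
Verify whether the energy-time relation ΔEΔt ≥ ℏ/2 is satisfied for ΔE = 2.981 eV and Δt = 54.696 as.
No, it violates the uncertainty relation.

Calculate the product ΔEΔt:
ΔE = 2.981 eV = 4.776e-19 J
ΔEΔt = (4.776e-19 J) × (5.470e-17 s)
ΔEΔt = 2.612e-35 J·s

Compare to the minimum allowed value ℏ/2:
ℏ/2 = 5.273e-35 J·s

Since ΔEΔt = 2.612e-35 J·s < 5.273e-35 J·s = ℏ/2,
this violates the uncertainty relation.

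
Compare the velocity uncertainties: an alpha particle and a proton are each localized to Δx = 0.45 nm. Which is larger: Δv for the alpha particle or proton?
The proton has the larger minimum velocity uncertainty, by a ratio of 4.0.

For both particles, Δp_min = ℏ/(2Δx) = 1.172e-25 kg·m/s (same for both).

The velocity uncertainty is Δv = Δp/m:
- alpha particle: Δv = 1.172e-25 / 6.645e-27 = 1.763e+01 m/s = 17.634 m/s
- proton: Δv = 1.172e-25 / 1.673e-27 = 7.005e+01 m/s = 70.054 m/s

Ratio: 7.005e+01 / 1.763e+01 = 4.0

The lighter particle has larger velocity uncertainty because Δv ∝ 1/m.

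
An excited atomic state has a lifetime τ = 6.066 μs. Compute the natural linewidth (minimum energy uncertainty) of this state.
54.254 peV

Using the energy-time uncertainty principle:
ΔEΔt ≥ ℏ/2

The lifetime τ represents the time uncertainty Δt.
The natural linewidth (minimum energy uncertainty) is:

ΔE = ℏ/(2τ)
ΔE = (1.055e-34 J·s) / (2 × 6.066e-06 s)
ΔE = 8.692e-30 J = 54.254 peV

This natural linewidth limits the precision of spectroscopic measurements.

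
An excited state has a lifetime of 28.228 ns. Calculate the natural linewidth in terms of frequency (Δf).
2.819 MHz

Using the energy-time uncertainty principle and E = hf:
ΔEΔt ≥ ℏ/2
hΔf·Δt ≥ ℏ/2

The minimum frequency uncertainty is:
Δf = ℏ/(2hτ) = 1/(4πτ)
Δf = 1/(4π × 2.823e-08 s)
Δf = 2.819e+06 Hz = 2.819 MHz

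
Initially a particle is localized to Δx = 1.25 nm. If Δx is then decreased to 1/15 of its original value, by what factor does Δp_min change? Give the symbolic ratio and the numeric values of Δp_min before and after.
Original Δp_min = 4.218 × 10^-26 kg·m/s; new Δp'_min = 6.327 × 10^-25 kg·m/s; ratio Δp'_min/Δp_min = 15.

From the uncertainty principle ΔxΔp ≥ ℏ/2, the minimum momentum uncertainty is Δp_min = ℏ/(2Δx).

Original (Δx = 1.25 nm = 1.250e-09 m):
Δp_min = (1.055e-34 J·s)/(2 × 1.250e-09 m) = 4.218e-26 kg·m/s

When Δx → (1/15)Δx:
Δp'_min = ℏ/(2 × (1/15)Δx) = 15 × ℏ/(2Δx) = 15 × Δp_min
Δp'_min = 15 × 4.218e-26 kg·m/s = 6.327e-25 kg·m/s

Since Δp_min ∝ 1/Δx, when Δx is decreased to 1/15 of its original value, Δp_min increases to 15 times its original value.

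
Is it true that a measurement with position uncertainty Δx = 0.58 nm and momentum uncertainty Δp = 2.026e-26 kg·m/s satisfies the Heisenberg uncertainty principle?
No, it violates the uncertainty principle (impossible measurement).

Calculate the product ΔxΔp:
ΔxΔp = (5.800e-10 m) × (2.026e-26 kg·m/s)
ΔxΔp = 1.175e-35 J·s

Compare to the minimum allowed value ℏ/2:
ℏ/2 = 5.273e-35 J·s

Since ΔxΔp = 1.175e-35 J·s < 5.273e-35 J·s = ℏ/2,
the measurement violates the uncertainty principle.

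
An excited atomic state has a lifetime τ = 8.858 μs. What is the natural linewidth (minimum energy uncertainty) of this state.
37.154 peV

Using the energy-time uncertainty principle:
ΔEΔt ≥ ℏ/2

The lifetime τ represents the time uncertainty Δt.
The natural linewidth (minimum energy uncertainty) is:

ΔE = ℏ/(2τ)
ΔE = (1.055e-34 J·s) / (2 × 8.858e-06 s)
ΔE = 5.953e-30 J = 37.154 peV

This natural linewidth limits the precision of spectroscopic measurements.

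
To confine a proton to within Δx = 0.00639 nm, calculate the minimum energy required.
127.043 meV

Localizing a particle requires giving it sufficient momentum uncertainty:

1. From uncertainty principle: Δp ≥ ℏ/(2Δx)
   Δp_min = (1.055e-34 J·s) / (2 × 6.390e-12 m)
   Δp_min = 8.252e-24 kg·m/s

2. This momentum uncertainty corresponds to kinetic energy:
   KE ≈ (Δp)²/(2m) = (8.252e-24)²/(2 × 1.673e-27 kg)
   KE = 2.035e-20 J = 127.043 meV

Tighter localization requires more energy.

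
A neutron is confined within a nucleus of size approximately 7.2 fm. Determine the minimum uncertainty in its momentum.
7.323 × 10^-21 kg·m/s

Using the Heisenberg uncertainty principle:
ΔxΔp ≥ ℏ/2

With Δx ≈ L = 7.200e-15 m (the confinement size):
Δp_min = ℏ/(2Δx)
Δp_min = (1.055e-34 J·s) / (2 × 7.200e-15 m)
Δp_min = 7.323e-21 kg·m/s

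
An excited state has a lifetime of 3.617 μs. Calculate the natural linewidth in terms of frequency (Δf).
22.001 kHz

Using the energy-time uncertainty principle and E = hf:
ΔEΔt ≥ ℏ/2
hΔf·Δt ≥ ℏ/2

The minimum frequency uncertainty is:
Δf = ℏ/(2hτ) = 1/(4πτ)
Δf = 1/(4π × 3.617e-06 s)
Δf = 2.200e+04 Hz = 22.001 kHz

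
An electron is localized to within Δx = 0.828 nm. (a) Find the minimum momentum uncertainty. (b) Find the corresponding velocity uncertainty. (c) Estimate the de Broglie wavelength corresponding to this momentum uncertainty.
(a) Δp_min = 6.368 × 10^-26 kg·m/s
(b) Δv_min = 69.908 km/s
(c) λ_dB = 10.405 nm

Step-by-step:

(a) From the uncertainty principle:
Δp_min = ℏ/(2Δx) = (1.055e-34 J·s)/(2 × 8.280e-10 m) = 6.368e-26 kg·m/s

(b) The velocity uncertainty:
Δv = Δp/m = (6.368e-26 kg·m/s)/(9.109e-31 kg) = 6.991e+04 m/s = 69.908 km/s

(c) The de Broglie wavelength for this momentum:
λ = h/p = (6.626e-34 J·s)/(6.368e-26 kg·m/s) = 1.040e-08 m = 10.405 nm

Note: The de Broglie wavelength is comparable to the localization size, as expected from wave-particle duality.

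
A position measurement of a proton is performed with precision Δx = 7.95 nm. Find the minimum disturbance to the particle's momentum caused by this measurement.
6.633 × 10^-27 kg·m/s

The uncertainty principle implies that measuring position disturbs momentum:
ΔxΔp ≥ ℏ/2

When we measure position with precision Δx, we necessarily introduce a momentum uncertainty:
Δp ≥ ℏ/(2Δx)
Δp_min = (1.055e-34 J·s) / (2 × 7.950e-09 m)
Δp_min = 6.633e-27 kg·m/s

The more precisely we measure position, the greater the momentum disturbance.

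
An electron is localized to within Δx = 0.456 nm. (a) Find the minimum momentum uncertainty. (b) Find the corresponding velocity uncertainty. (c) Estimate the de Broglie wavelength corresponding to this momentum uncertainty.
(a) Δp_min = 1.156 × 10^-25 kg·m/s
(b) Δv_min = 126.938 km/s
(c) λ_dB = 5.730 nm

Step-by-step:

(a) From the uncertainty principle:
Δp_min = ℏ/(2Δx) = (1.055e-34 J·s)/(2 × 4.560e-10 m) = 1.156e-25 kg·m/s

(b) The velocity uncertainty:
Δv = Δp/m = (1.156e-25 kg·m/s)/(9.109e-31 kg) = 1.269e+05 m/s = 126.938 km/s

(c) The de Broglie wavelength for this momentum:
λ = h/p = (6.626e-34 J·s)/(1.156e-25 kg·m/s) = 5.730e-09 m = 5.730 nm

Note: The de Broglie wavelength is comparable to the localization size, as expected from wave-particle duality.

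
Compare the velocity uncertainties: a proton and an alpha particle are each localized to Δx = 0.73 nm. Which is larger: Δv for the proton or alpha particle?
The proton has the larger minimum velocity uncertainty, by a ratio of 4.0.

For both particles, Δp_min = ℏ/(2Δx) = 7.223e-26 kg·m/s (same for both).

The velocity uncertainty is Δv = Δp/m:
- proton: Δv = 7.223e-26 / 1.673e-27 = 4.318e+01 m/s = 43.184 m/s
- alpha particle: Δv = 7.223e-26 / 6.645e-27 = 1.087e+01 m/s = 10.871 m/s

Ratio: 4.318e+01 / 1.087e+01 = 4.0

The lighter particle has larger velocity uncertainty because Δv ∝ 1/m.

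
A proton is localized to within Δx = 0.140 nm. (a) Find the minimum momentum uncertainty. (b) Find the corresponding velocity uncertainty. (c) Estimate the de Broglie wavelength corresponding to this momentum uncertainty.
(a) Δp_min = 3.766 × 10^-25 kg·m/s
(b) Δv_min = 225.175 m/s
(c) λ_dB = 1.759 nm

Step-by-step:

(a) From the uncertainty principle:
Δp_min = ℏ/(2Δx) = (1.055e-34 J·s)/(2 × 1.400e-10 m) = 3.766e-25 kg·m/s

(b) The velocity uncertainty:
Δv = Δp/m = (3.766e-25 kg·m/s)/(1.673e-27 kg) = 2.252e+02 m/s = 225.175 m/s

(c) The de Broglie wavelength for this momentum:
λ = h/p = (6.626e-34 J·s)/(3.766e-25 kg·m/s) = 1.759e-09 m = 1.759 nm

Note: The de Broglie wavelength is comparable to the localization size, as expected from wave-particle duality.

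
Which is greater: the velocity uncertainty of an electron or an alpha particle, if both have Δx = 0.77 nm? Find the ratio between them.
The electron has the larger minimum velocity uncertainty, by a ratio of 7294.3.

For both particles, Δp_min = ℏ/(2Δx) = 6.848e-26 kg·m/s (same for both).

The velocity uncertainty is Δv = Δp/m:
- electron: Δv = 6.848e-26 / 9.109e-31 = 7.517e+04 m/s = 75.174 km/s
- alpha particle: Δv = 6.848e-26 / 6.645e-27 = 1.031e+01 m/s = 10.306 m/s

Ratio: 7.517e+04 / 1.031e+01 = 7294.3

The lighter particle has larger velocity uncertainty because Δv ∝ 1/m.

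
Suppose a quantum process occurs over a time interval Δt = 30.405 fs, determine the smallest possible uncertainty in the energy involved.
10.824 meV

Using the energy-time uncertainty principle:
ΔEΔt ≥ ℏ/2

The minimum uncertainty in energy is:
ΔE_min = ℏ/(2Δt)
ΔE_min = (1.055e-34 J·s) / (2 × 3.041e-14 s)
ΔE_min = 1.734e-21 J = 10.824 meV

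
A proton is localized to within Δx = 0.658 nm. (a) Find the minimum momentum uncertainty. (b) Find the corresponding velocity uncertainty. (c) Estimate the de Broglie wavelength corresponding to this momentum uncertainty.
(a) Δp_min = 8.013 × 10^-26 kg·m/s
(b) Δv_min = 47.910 m/s
(c) λ_dB = 8.269 nm

Step-by-step:

(a) From the uncertainty principle:
Δp_min = ℏ/(2Δx) = (1.055e-34 J·s)/(2 × 6.580e-10 m) = 8.013e-26 kg·m/s

(b) The velocity uncertainty:
Δv = Δp/m = (8.013e-26 kg·m/s)/(1.673e-27 kg) = 4.791e+01 m/s = 47.910 m/s

(c) The de Broglie wavelength for this momentum:
λ = h/p = (6.626e-34 J·s)/(8.013e-26 kg·m/s) = 8.269e-09 m = 8.269 nm

Note: The de Broglie wavelength is comparable to the localization size, as expected from wave-particle duality.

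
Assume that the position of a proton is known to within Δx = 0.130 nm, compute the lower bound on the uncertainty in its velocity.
242.496 m/s

Using the Heisenberg uncertainty principle and Δp = mΔv:
ΔxΔp ≥ ℏ/2
Δx(mΔv) ≥ ℏ/2

The minimum uncertainty in velocity is:
Δv_min = ℏ/(2mΔx)
Δv_min = (1.055e-34 J·s) / (2 × 1.673e-27 kg × 1.300e-10 m)
Δv_min = 2.425e+02 m/s = 242.496 m/s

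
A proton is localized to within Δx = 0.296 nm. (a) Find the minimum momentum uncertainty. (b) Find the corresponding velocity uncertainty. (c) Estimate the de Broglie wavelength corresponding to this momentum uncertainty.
(a) Δp_min = 1.781 × 10^-25 kg·m/s
(b) Δv_min = 106.502 m/s
(c) λ_dB = 3.720 nm

Step-by-step:

(a) From the uncertainty principle:
Δp_min = ℏ/(2Δx) = (1.055e-34 J·s)/(2 × 2.960e-10 m) = 1.781e-25 kg·m/s

(b) The velocity uncertainty:
Δv = Δp/m = (1.781e-25 kg·m/s)/(1.673e-27 kg) = 1.065e+02 m/s = 106.502 m/s

(c) The de Broglie wavelength for this momentum:
λ = h/p = (6.626e-34 J·s)/(1.781e-25 kg·m/s) = 3.720e-09 m = 3.720 nm

Note: The de Broglie wavelength is comparable to the localization size, as expected from wave-particle duality.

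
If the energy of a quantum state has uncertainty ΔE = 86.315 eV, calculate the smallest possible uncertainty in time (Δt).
3.813 as

Using the energy-time uncertainty principle:
ΔEΔt ≥ ℏ/2

The minimum uncertainty in time is:
Δt_min = ℏ/(2ΔE)
Δt_min = (1.055e-34 J·s) / (2 × 1.383e-17 J)
Δt_min = 3.813e-18 s = 3.813 as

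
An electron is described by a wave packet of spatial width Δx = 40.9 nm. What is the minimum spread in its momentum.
1.289 × 10^-27 kg·m/s

For a wave packet, the spatial width Δx and momentum spread Δp are related by the uncertainty principle:
ΔxΔp ≥ ℏ/2

The minimum momentum spread is:
Δp_min = ℏ/(2Δx)
Δp_min = (1.055e-34 J·s) / (2 × 4.090e-08 m)
Δp_min = 1.289e-27 kg·m/s

A wave packet cannot have both a well-defined position and well-defined momentum.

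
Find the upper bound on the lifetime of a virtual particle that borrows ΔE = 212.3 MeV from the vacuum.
1.550 ys

Using the energy-time uncertainty principle:
ΔEΔt ≥ ℏ/2

For a virtual particle borrowing energy ΔE, the maximum lifetime is:
Δt_max = ℏ/(2ΔE)

Converting energy:
ΔE = 212.3 MeV = 3.401e-11 J

Δt_max = (1.055e-34 J·s) / (2 × 3.401e-11 J)
Δt_max = 1.550e-24 s = 1.550 ys

Virtual particles with higher borrowed energy exist for shorter times.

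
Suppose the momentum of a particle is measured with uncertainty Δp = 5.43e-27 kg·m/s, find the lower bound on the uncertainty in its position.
9.711 nm

Using the Heisenberg uncertainty principle:
ΔxΔp ≥ ℏ/2

The minimum uncertainty in position is:
Δx_min = ℏ/(2Δp)
Δx_min = (1.055e-34 J·s) / (2 × 5.430e-27 kg·m/s)
Δx_min = 9.711e-09 m = 9.711 nm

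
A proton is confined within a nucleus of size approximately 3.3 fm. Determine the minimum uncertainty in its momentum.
1.598 × 10^-20 kg·m/s

Using the Heisenberg uncertainty principle:
ΔxΔp ≥ ℏ/2

With Δx ≈ L = 3.300e-15 m (the confinement size):
Δp_min = ℏ/(2Δx)
Δp_min = (1.055e-34 J·s) / (2 × 3.300e-15 m)
Δp_min = 1.598e-20 kg·m/s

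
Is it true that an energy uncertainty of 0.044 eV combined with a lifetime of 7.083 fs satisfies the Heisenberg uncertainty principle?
No, it violates the uncertainty relation.

Calculate the product ΔEΔt:
ΔE = 0.044 eV = 7.050e-21 J
ΔEΔt = (7.050e-21 J) × (7.083e-15 s)
ΔEΔt = 4.993e-35 J·s

Compare to the minimum allowed value ℏ/2:
ℏ/2 = 5.273e-35 J·s

Since ΔEΔt = 4.993e-35 J·s < 5.273e-35 J·s = ℏ/2,
this violates the uncertainty relation.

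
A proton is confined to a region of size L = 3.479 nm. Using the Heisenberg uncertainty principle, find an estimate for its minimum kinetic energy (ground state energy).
428.593 neV

Using the uncertainty principle to estimate ground state energy:

1. The position uncertainty is approximately the confinement size:
   Δx ≈ L = 3.479e-09 m

2. From ΔxΔp ≥ ℏ/2, the minimum momentum uncertainty is:
   Δp ≈ ℏ/(2L) = 1.516e-26 kg·m/s

3. The kinetic energy is approximately:
   KE ≈ (Δp)²/(2m) = (1.516e-26)²/(2 × 1.673e-27 kg)
   KE ≈ 6.867e-26 J = 428.593 neV

This is an order-of-magnitude estimate of the ground state energy.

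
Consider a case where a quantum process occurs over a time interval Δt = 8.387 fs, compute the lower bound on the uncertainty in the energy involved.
39.240 meV

Using the energy-time uncertainty principle:
ΔEΔt ≥ ℏ/2

The minimum uncertainty in energy is:
ΔE_min = ℏ/(2Δt)
ΔE_min = (1.055e-34 J·s) / (2 × 8.387e-15 s)
ΔE_min = 6.287e-21 J = 39.240 meV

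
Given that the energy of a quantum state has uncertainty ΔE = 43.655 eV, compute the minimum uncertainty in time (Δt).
7.539 as

Using the energy-time uncertainty principle:
ΔEΔt ≥ ℏ/2

The minimum uncertainty in time is:
Δt_min = ℏ/(2ΔE)
Δt_min = (1.055e-34 J·s) / (2 × 6.994e-18 J)
Δt_min = 7.539e-18 s = 7.539 as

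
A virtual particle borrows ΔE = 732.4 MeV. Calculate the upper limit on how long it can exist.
4.494 × 10^-25 s

Using the energy-time uncertainty principle:
ΔEΔt ≥ ℏ/2

For a virtual particle borrowing energy ΔE, the maximum lifetime is:
Δt_max = ℏ/(2ΔE)

Converting energy:
ΔE = 732.4 MeV = 1.173e-10 J

Δt_max = (1.055e-34 J·s) / (2 × 1.173e-10 J)
Δt_max = 4.494e-25 s = 4.494 × 10^-25 s

Virtual particles with higher borrowed energy exist for shorter times.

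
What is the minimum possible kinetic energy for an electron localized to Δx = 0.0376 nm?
6.737 eV

Localizing a particle requires giving it sufficient momentum uncertainty:

1. From uncertainty principle: Δp ≥ ℏ/(2Δx)
   Δp_min = (1.055e-34 J·s) / (2 × 3.760e-11 m)
   Δp_min = 1.402e-24 kg·m/s

2. This momentum uncertainty corresponds to kinetic energy:
   KE ≈ (Δp)²/(2m) = (1.402e-24)²/(2 × 9.109e-31 kg)
   KE = 1.079e-18 J = 6.737 eV

Tighter localization requires more energy.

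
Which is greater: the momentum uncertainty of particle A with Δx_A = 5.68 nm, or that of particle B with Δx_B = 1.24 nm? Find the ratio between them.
Particle B has the larger minimum momentum uncertainty, by a factor of 4.58.

For each particle, the minimum momentum uncertainty is Δp_min = ℏ/(2Δx):

Particle A: Δp_A = ℏ/(2×5.680e-09 m) = 9.283e-27 kg·m/s
Particle B: Δp_B = ℏ/(2×1.240e-09 m) = 4.252e-26 kg·m/s

Ratio: Δp_B/Δp_A = 4.58

Since Δp_min ∝ 1/Δx, the particle with smaller position uncertainty (B) has larger momentum uncertainty.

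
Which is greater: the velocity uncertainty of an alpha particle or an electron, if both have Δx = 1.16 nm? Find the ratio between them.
The electron has the larger minimum velocity uncertainty, by a ratio of 7294.3.

For both particles, Δp_min = ℏ/(2Δx) = 4.546e-26 kg·m/s (same for both).

The velocity uncertainty is Δv = Δp/m:
- alpha particle: Δv = 4.546e-26 / 6.645e-27 = 6.841e+00 m/s = 6.841 m/s
- electron: Δv = 4.546e-26 / 9.109e-31 = 4.990e+04 m/s = 49.900 km/s

Ratio: 4.990e+04 / 6.841e+00 = 7294.3

The lighter particle has larger velocity uncertainty because Δv ∝ 1/m.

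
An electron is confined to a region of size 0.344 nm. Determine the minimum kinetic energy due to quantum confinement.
80.491 meV

Using the uncertainty principle:

1. Position uncertainty: Δx ≈ 3.440e-10 m
2. Minimum momentum uncertainty: Δp = ℏ/(2Δx) = 1.533e-25 kg·m/s
3. Minimum kinetic energy:
   KE = (Δp)²/(2m) = (1.533e-25)²/(2 × 9.109e-31 kg)
   KE = 1.290e-20 J = 80.491 meV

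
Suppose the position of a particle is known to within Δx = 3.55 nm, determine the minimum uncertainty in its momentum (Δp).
1.485 × 10^-26 kg·m/s

Using the Heisenberg uncertainty principle:
ΔxΔp ≥ ℏ/2

The minimum uncertainty in momentum is:
Δp_min = ℏ/(2Δx)
Δp_min = (1.055e-34 J·s) / (2 × 3.550e-09 m)
Δp_min = 1.485e-26 kg·m/s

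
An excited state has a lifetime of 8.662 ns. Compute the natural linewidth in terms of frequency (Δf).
9.187 MHz

Using the energy-time uncertainty principle and E = hf:
ΔEΔt ≥ ℏ/2
hΔf·Δt ≥ ℏ/2

The minimum frequency uncertainty is:
Δf = ℏ/(2hτ) = 1/(4πτ)
Δf = 1/(4π × 8.662e-09 s)
Δf = 9.187e+06 Hz = 9.187 MHz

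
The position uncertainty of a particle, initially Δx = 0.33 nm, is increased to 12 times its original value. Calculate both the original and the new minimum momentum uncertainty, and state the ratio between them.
Original Δp_min = 1.598 × 10^-25 kg·m/s; new Δp'_min = 1.332 × 10^-26 kg·m/s; ratio Δp'_min/Δp_min = 1/12.

From the uncertainty principle ΔxΔp ≥ ℏ/2, the minimum momentum uncertainty is Δp_min = ℏ/(2Δx).

Original (Δx = 0.33 nm = 3.300e-10 m):
Δp_min = (1.055e-34 J·s)/(2 × 3.300e-10 m) = 1.598e-25 kg·m/s

When Δx → 12Δx:
Δp'_min = ℏ/(2 × 12Δx) = (1/12) × ℏ/(2Δx) = (1/12) × Δp_min
Δp'_min = 1/12 × 1.598e-25 kg·m/s = 1.332e-26 kg·m/s

Since Δp_min ∝ 1/Δx, when Δx is increased to 12 times its original value, Δp_min decreases to 1/12 of its original value.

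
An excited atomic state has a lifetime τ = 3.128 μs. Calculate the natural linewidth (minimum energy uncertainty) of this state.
105.213 peV

Using the energy-time uncertainty principle:
ΔEΔt ≥ ℏ/2

The lifetime τ represents the time uncertainty Δt.
The natural linewidth (minimum energy uncertainty) is:

ΔE = ℏ/(2τ)
ΔE = (1.055e-34 J·s) / (2 × 3.128e-06 s)
ΔE = 1.686e-29 J = 105.213 peV

This natural linewidth limits the precision of spectroscopic measurements.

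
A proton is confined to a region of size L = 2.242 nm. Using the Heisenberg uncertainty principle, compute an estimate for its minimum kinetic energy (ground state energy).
1.032 μeV

Using the uncertainty principle to estimate ground state energy:

1. The position uncertainty is approximately the confinement size:
   Δx ≈ L = 2.242e-09 m

2. From ΔxΔp ≥ ℏ/2, the minimum momentum uncertainty is:
   Δp ≈ ℏ/(2L) = 2.352e-26 kg·m/s

3. The kinetic energy is approximately:
   KE ≈ (Δp)²/(2m) = (2.352e-26)²/(2 × 1.673e-27 kg)
   KE ≈ 1.653e-25 J = 1.032 μeV

This is an order-of-magnitude estimate of the ground state energy.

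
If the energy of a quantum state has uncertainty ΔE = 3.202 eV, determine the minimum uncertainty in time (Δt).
102.781 as

Using the energy-time uncertainty principle:
ΔEΔt ≥ ℏ/2

The minimum uncertainty in time is:
Δt_min = ℏ/(2ΔE)
Δt_min = (1.055e-34 J·s) / (2 × 5.130e-19 J)
Δt_min = 1.028e-16 s = 102.781 as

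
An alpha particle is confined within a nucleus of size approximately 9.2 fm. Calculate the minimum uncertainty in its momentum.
5.731 × 10^-21 kg·m/s

Using the Heisenberg uncertainty principle:
ΔxΔp ≥ ℏ/2

With Δx ≈ L = 9.200e-15 m (the confinement size):
Δp_min = ℏ/(2Δx)
Δp_min = (1.055e-34 J·s) / (2 × 9.200e-15 m)
Δp_min = 5.731e-21 kg·m/s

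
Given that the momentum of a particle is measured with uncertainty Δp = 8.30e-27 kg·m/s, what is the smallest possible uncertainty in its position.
6.353 nm

Using the Heisenberg uncertainty principle:
ΔxΔp ≥ ℏ/2

The minimum uncertainty in position is:
Δx_min = ℏ/(2Δp)
Δx_min = (1.055e-34 J·s) / (2 × 8.300e-27 kg·m/s)
Δx_min = 6.353e-09 m = 6.353 nm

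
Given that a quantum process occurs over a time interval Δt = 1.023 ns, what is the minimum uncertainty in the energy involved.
321.707 neV

Using the energy-time uncertainty principle:
ΔEΔt ≥ ℏ/2

The minimum uncertainty in energy is:
ΔE_min = ℏ/(2Δt)
ΔE_min = (1.055e-34 J·s) / (2 × 1.023e-09 s)
ΔE_min = 5.154e-26 J = 321.707 neV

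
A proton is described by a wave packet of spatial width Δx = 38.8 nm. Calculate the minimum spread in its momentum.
1.359 × 10^-27 kg·m/s

For a wave packet, the spatial width Δx and momentum spread Δp are related by the uncertainty principle:
ΔxΔp ≥ ℏ/2

The minimum momentum spread is:
Δp_min = ℏ/(2Δx)
Δp_min = (1.055e-34 J·s) / (2 × 3.880e-08 m)
Δp_min = 1.359e-27 kg·m/s

A wave packet cannot have both a well-defined position and well-defined momentum.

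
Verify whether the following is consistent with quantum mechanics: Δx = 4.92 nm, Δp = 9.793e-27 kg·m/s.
No, it violates the uncertainty principle (impossible measurement).

Calculate the product ΔxΔp:
ΔxΔp = (4.920e-09 m) × (9.793e-27 kg·m/s)
ΔxΔp = 4.818e-35 J·s

Compare to the minimum allowed value ℏ/2:
ℏ/2 = 5.273e-35 J·s

Since ΔxΔp = 4.818e-35 J·s < 5.273e-35 J·s = ℏ/2,
the measurement violates the uncertainty principle.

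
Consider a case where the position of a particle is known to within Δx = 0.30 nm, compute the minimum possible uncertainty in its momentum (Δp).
1.758 × 10^-25 kg·m/s

Using the Heisenberg uncertainty principle:
ΔxΔp ≥ ℏ/2

The minimum uncertainty in momentum is:
Δp_min = ℏ/(2Δx)
Δp_min = (1.055e-34 J·s) / (2 × 3.000e-10 m)
Δp_min = 1.758e-25 kg·m/s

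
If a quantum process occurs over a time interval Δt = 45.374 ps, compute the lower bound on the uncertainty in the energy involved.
7.253 μeV

Using the energy-time uncertainty principle:
ΔEΔt ≥ ℏ/2

The minimum uncertainty in energy is:
ΔE_min = ℏ/(2Δt)
ΔE_min = (1.055e-34 J·s) / (2 × 4.537e-11 s)
ΔE_min = 1.162e-24 J = 7.253 μeV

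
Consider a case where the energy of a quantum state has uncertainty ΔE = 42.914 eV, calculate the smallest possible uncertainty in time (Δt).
7.669 as

Using the energy-time uncertainty principle:
ΔEΔt ≥ ℏ/2

The minimum uncertainty in time is:
Δt_min = ℏ/(2ΔE)
Δt_min = (1.055e-34 J·s) / (2 × 6.876e-18 J)
Δt_min = 7.669e-18 s = 7.669 as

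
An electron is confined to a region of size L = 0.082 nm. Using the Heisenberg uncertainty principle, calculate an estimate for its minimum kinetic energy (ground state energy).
1.417 eV

Using the uncertainty principle to estimate ground state energy:

1. The position uncertainty is approximately the confinement size:
   Δx ≈ L = 8.200e-11 m

2. From ΔxΔp ≥ ℏ/2, the minimum momentum uncertainty is:
   Δp ≈ ℏ/(2L) = 6.430e-25 kg·m/s

3. The kinetic energy is approximately:
   KE ≈ (Δp)²/(2m) = (6.430e-25)²/(2 × 9.109e-31 kg)
   KE ≈ 2.270e-19 J = 1.417 eV

This is an order-of-magnitude estimate of the ground state energy.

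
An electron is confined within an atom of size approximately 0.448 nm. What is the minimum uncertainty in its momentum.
1.177 × 10^-25 kg·m/s

Using the Heisenberg uncertainty principle:
ΔxΔp ≥ ℏ/2

With Δx ≈ L = 4.480e-10 m (the confinement size):
Δp_min = ℏ/(2Δx)
Δp_min = (1.055e-34 J·s) / (2 × 4.480e-10 m)
Δp_min = 1.177e-25 kg·m/s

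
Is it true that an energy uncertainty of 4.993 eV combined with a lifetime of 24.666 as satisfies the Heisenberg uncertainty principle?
No, it violates the uncertainty relation.

Calculate the product ΔEΔt:
ΔE = 4.993 eV = 8.000e-19 J
ΔEΔt = (8.000e-19 J) × (2.467e-17 s)
ΔEΔt = 1.973e-35 J·s

Compare to the minimum allowed value ℏ/2:
ℏ/2 = 5.273e-35 J·s

Since ΔEΔt = 1.973e-35 J·s < 5.273e-35 J·s = ℏ/2,
this violates the uncertainty relation.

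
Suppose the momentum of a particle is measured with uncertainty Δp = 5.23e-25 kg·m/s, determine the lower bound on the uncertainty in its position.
100.819 pm

Using the Heisenberg uncertainty principle:
ΔxΔp ≥ ℏ/2

The minimum uncertainty in position is:
Δx_min = ℏ/(2Δp)
Δx_min = (1.055e-34 J·s) / (2 × 5.230e-25 kg·m/s)
Δx_min = 1.008e-10 m = 100.819 pm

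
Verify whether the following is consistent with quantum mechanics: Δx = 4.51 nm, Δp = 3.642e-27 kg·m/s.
No, it violates the uncertainty principle (impossible measurement).

Calculate the product ΔxΔp:
ΔxΔp = (4.510e-09 m) × (3.642e-27 kg·m/s)
ΔxΔp = 1.643e-35 J·s

Compare to the minimum allowed value ℏ/2:
ℏ/2 = 5.273e-35 J·s

Since ΔxΔp = 1.643e-35 J·s < 5.273e-35 J·s = ℏ/2,
the measurement violates the uncertainty principle.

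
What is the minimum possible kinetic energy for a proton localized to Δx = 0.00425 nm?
287.195 meV

Localizing a particle requires giving it sufficient momentum uncertainty:

1. From uncertainty principle: Δp ≥ ℏ/(2Δx)
   Δp_min = (1.055e-34 J·s) / (2 × 4.250e-12 m)
   Δp_min = 1.241e-23 kg·m/s

2. This momentum uncertainty corresponds to kinetic energy:
   KE ≈ (Δp)²/(2m) = (1.241e-23)²/(2 × 1.673e-27 kg)
   KE = 4.601e-20 J = 287.195 meV

Tighter localization requires more energy.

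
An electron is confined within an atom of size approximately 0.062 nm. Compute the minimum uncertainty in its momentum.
8.505 × 10^-25 kg·m/s

Using the Heisenberg uncertainty principle:
ΔxΔp ≥ ℏ/2

With Δx ≈ L = 6.200e-11 m (the confinement size):
Δp_min = ℏ/(2Δx)
Δp_min = (1.055e-34 J·s) / (2 × 6.200e-11 m)
Δp_min = 8.505e-25 kg·m/s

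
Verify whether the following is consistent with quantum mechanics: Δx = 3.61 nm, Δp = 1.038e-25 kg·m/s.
Yes, it satisfies the uncertainty principle.

Calculate the product ΔxΔp:
ΔxΔp = (3.610e-09 m) × (1.038e-25 kg·m/s)
ΔxΔp = 3.747e-34 J·s

Compare to the minimum allowed value ℏ/2:
ℏ/2 = 5.273e-35 J·s

Since ΔxΔp = 3.747e-34 J·s ≥ 5.273e-35 J·s = ℏ/2,
the measurement satisfies the uncertainty principle.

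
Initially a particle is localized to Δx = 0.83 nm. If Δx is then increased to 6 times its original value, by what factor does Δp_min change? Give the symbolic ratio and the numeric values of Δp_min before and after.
Original Δp_min = 6.353 × 10^-26 kg·m/s; new Δp'_min = 1.059 × 10^-26 kg·m/s; ratio Δp'_min/Δp_min = 1/6.

From the uncertainty principle ΔxΔp ≥ ℏ/2, the minimum momentum uncertainty is Δp_min = ℏ/(2Δx).

Original (Δx = 0.83 nm = 8.300e-10 m):
Δp_min = (1.055e-34 J·s)/(2 × 8.300e-10 m) = 6.353e-26 kg·m/s

When Δx → 6Δx:
Δp'_min = ℏ/(2 × 6Δx) = (1/6) × ℏ/(2Δx) = (1/6) × Δp_min
Δp'_min = 1/6 × 6.353e-26 kg·m/s = 1.059e-26 kg·m/s

Since Δp_min ∝ 1/Δx, when Δx is increased to 6 times its original value, Δp_min decreases to 1/6 of its original value.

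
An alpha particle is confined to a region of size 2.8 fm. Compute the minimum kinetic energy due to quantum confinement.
166.557 keV

Using the uncertainty principle:

1. Position uncertainty: Δx ≈ 2.800e-15 m
2. Minimum momentum uncertainty: Δp = ℏ/(2Δx) = 1.883e-20 kg·m/s
3. Minimum kinetic energy:
   KE = (Δp)²/(2m) = (1.883e-20)²/(2 × 6.645e-27 kg)
   KE = 2.669e-14 J = 166.557 keV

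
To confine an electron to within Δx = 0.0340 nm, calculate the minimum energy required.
8.240 eV

Localizing a particle requires giving it sufficient momentum uncertainty:

1. From uncertainty principle: Δp ≥ ℏ/(2Δx)
   Δp_min = (1.055e-34 J·s) / (2 × 3.400e-11 m)
   Δp_min = 1.551e-24 kg·m/s

2. This momentum uncertainty corresponds to kinetic energy:
   KE ≈ (Δp)²/(2m) = (1.551e-24)²/(2 × 9.109e-31 kg)
   KE = 1.320e-18 J = 8.240 eV

Tighter localization requires more energy.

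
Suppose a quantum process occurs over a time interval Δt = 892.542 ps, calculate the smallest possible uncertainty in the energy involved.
368.729 neV

Using the energy-time uncertainty principle:
ΔEΔt ≥ ℏ/2

The minimum uncertainty in energy is:
ΔE_min = ℏ/(2Δt)
ΔE_min = (1.055e-34 J·s) / (2 × 8.925e-10 s)
ΔE_min = 5.908e-26 J = 368.729 neV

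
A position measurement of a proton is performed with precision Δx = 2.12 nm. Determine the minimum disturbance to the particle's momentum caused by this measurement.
2.487 × 10^-26 kg·m/s

The uncertainty principle implies that measuring position disturbs momentum:
ΔxΔp ≥ ℏ/2

When we measure position with precision Δx, we necessarily introduce a momentum uncertainty:
Δp ≥ ℏ/(2Δx)
Δp_min = (1.055e-34 J·s) / (2 × 2.120e-09 m)
Δp_min = 2.487e-26 kg·m/s

The more precisely we measure position, the greater the momentum disturbance.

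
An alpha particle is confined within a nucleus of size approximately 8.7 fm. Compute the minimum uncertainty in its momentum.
6.061 × 10^-21 kg·m/s

Using the Heisenberg uncertainty principle:
ΔxΔp ≥ ℏ/2

With Δx ≈ L = 8.700e-15 m (the confinement size):
Δp_min = ℏ/(2Δx)
Δp_min = (1.055e-34 J·s) / (2 × 8.700e-15 m)
Δp_min = 6.061e-21 kg·m/s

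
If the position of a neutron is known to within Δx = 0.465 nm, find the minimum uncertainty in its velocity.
67.701 m/s

Using the Heisenberg uncertainty principle and Δp = mΔv:
ΔxΔp ≥ ℏ/2
Δx(mΔv) ≥ ℏ/2

The minimum uncertainty in velocity is:
Δv_min = ℏ/(2mΔx)
Δv_min = (1.055e-34 J·s) / (2 × 1.675e-27 kg × 4.650e-10 m)
Δv_min = 6.770e+01 m/s = 67.701 m/s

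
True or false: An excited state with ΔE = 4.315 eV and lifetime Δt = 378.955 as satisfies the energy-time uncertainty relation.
Yes, it satisfies the uncertainty relation.

Calculate the product ΔEΔt:
ΔE = 4.315 eV = 6.913e-19 J
ΔEΔt = (6.913e-19 J) × (3.790e-16 s)
ΔEΔt = 2.620e-34 J·s

Compare to the minimum allowed value ℏ/2:
ℏ/2 = 5.273e-35 J·s

Since ΔEΔt = 2.620e-34 J·s ≥ 5.273e-35 J·s = ℏ/2,
this satisfies the uncertainty relation.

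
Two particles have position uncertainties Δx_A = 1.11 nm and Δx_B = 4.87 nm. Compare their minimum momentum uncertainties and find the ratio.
Particle A has the larger minimum momentum uncertainty, by a factor of 4.39.

For each particle, the minimum momentum uncertainty is Δp_min = ℏ/(2Δx):

Particle A: Δp_A = ℏ/(2×1.110e-09 m) = 4.750e-26 kg·m/s
Particle B: Δp_B = ℏ/(2×4.870e-09 m) = 1.083e-26 kg·m/s

Ratio: Δp_A/Δp_B = 4.39

Since Δp_min ∝ 1/Δx, the particle with smaller position uncertainty (A) has larger momentum uncertainty.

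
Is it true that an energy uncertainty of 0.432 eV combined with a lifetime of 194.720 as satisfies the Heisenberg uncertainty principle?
No, it violates the uncertainty relation.

Calculate the product ΔEΔt:
ΔE = 0.432 eV = 6.921e-20 J
ΔEΔt = (6.921e-20 J) × (1.947e-16 s)
ΔEΔt = 1.348e-35 J·s

Compare to the minimum allowed value ℏ/2:
ℏ/2 = 5.273e-35 J·s

Since ΔEΔt = 1.348e-35 J·s < 5.273e-35 J·s = ℏ/2,
this violates the uncertainty relation.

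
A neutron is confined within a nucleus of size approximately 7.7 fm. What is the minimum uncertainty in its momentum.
6.848 × 10^-21 kg·m/s

Using the Heisenberg uncertainty principle:
ΔxΔp ≥ ℏ/2

With Δx ≈ L = 7.700e-15 m (the confinement size):
Δp_min = ℏ/(2Δx)
Δp_min = (1.055e-34 J·s) / (2 × 7.700e-15 m)
Δp_min = 6.848e-21 kg·m/s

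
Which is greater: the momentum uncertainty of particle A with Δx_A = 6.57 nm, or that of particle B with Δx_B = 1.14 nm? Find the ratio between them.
Particle B has the larger minimum momentum uncertainty, by a factor of 5.76.

For each particle, the minimum momentum uncertainty is Δp_min = ℏ/(2Δx):

Particle A: Δp_A = ℏ/(2×6.570e-09 m) = 8.026e-27 kg·m/s
Particle B: Δp_B = ℏ/(2×1.140e-09 m) = 4.625e-26 kg·m/s

Ratio: Δp_B/Δp_A = 5.76

Since Δp_min ∝ 1/Δx, the particle with smaller position uncertainty (B) has larger momentum uncertainty.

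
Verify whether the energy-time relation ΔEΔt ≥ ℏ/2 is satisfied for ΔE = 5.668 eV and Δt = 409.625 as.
Yes, it satisfies the uncertainty relation.

Calculate the product ΔEΔt:
ΔE = 5.668 eV = 9.081e-19 J
ΔEΔt = (9.081e-19 J) × (4.096e-16 s)
ΔEΔt = 3.720e-34 J·s

Compare to the minimum allowed value ℏ/2:
ℏ/2 = 5.273e-35 J·s

Since ΔEΔt = 3.720e-34 J·s ≥ 5.273e-35 J·s = ℏ/2,
this satisfies the uncertainty relation.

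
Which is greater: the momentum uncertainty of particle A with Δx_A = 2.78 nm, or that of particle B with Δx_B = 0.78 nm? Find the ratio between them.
Particle B has the larger minimum momentum uncertainty, by a factor of 3.56.

For each particle, the minimum momentum uncertainty is Δp_min = ℏ/(2Δx):

Particle A: Δp_A = ℏ/(2×2.780e-09 m) = 1.897e-26 kg·m/s
Particle B: Δp_B = ℏ/(2×7.800e-10 m) = 6.760e-26 kg·m/s

Ratio: Δp_B/Δp_A = 3.56

Since Δp_min ∝ 1/Δx, the particle with smaller position uncertainty (B) has larger momentum uncertainty.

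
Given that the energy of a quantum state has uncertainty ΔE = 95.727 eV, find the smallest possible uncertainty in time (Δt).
3.438 as

Using the energy-time uncertainty principle:
ΔEΔt ≥ ℏ/2

The minimum uncertainty in time is:
Δt_min = ℏ/(2ΔE)
Δt_min = (1.055e-34 J·s) / (2 × 1.534e-17 J)
Δt_min = 3.438e-18 s = 3.438 as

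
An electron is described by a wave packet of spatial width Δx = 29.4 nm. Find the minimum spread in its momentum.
1.793 × 10^-27 kg·m/s

For a wave packet, the spatial width Δx and momentum spread Δp are related by the uncertainty principle:
ΔxΔp ≥ ℏ/2

The minimum momentum spread is:
Δp_min = ℏ/(2Δx)
Δp_min = (1.055e-34 J·s) / (2 × 2.940e-08 m)
Δp_min = 1.793e-27 kg·m/s

A wave packet cannot have both a well-defined position and well-defined momentum.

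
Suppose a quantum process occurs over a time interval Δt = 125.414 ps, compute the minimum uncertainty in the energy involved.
2.624 μeV

Using the energy-time uncertainty principle:
ΔEΔt ≥ ℏ/2

The minimum uncertainty in energy is:
ΔE_min = ℏ/(2Δt)
ΔE_min = (1.055e-34 J·s) / (2 × 1.254e-10 s)
ΔE_min = 4.204e-25 J = 2.624 μeV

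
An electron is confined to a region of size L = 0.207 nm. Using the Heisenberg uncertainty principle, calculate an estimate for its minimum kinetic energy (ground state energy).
222.291 meV

Using the uncertainty principle to estimate ground state energy:

1. The position uncertainty is approximately the confinement size:
   Δx ≈ L = 2.070e-10 m

2. From ΔxΔp ≥ ℏ/2, the minimum momentum uncertainty is:
   Δp ≈ ℏ/(2L) = 2.547e-25 kg·m/s

3. The kinetic energy is approximately:
   KE ≈ (Δp)²/(2m) = (2.547e-25)²/(2 × 9.109e-31 kg)
   KE ≈ 3.561e-20 J = 222.291 meV

This is an order-of-magnitude estimate of the ground state energy.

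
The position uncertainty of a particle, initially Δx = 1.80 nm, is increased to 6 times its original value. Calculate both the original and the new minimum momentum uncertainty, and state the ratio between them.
Original Δp_min = 2.929 × 10^-26 kg·m/s; new Δp'_min = 4.882 × 10^-27 kg·m/s; ratio Δp'_min/Δp_min = 1/6.

From the uncertainty principle ΔxΔp ≥ ℏ/2, the minimum momentum uncertainty is Δp_min = ℏ/(2Δx).

Original (Δx = 1.80 nm = 1.800e-09 m):
Δp_min = (1.055e-34 J·s)/(2 × 1.800e-09 m) = 2.929e-26 kg·m/s

When Δx → 6Δx:
Δp'_min = ℏ/(2 × 6Δx) = (1/6) × ℏ/(2Δx) = (1/6) × Δp_min
Δp'_min = 1/6 × 2.929e-26 kg·m/s = 4.882e-27 kg·m/s

Since Δp_min ∝ 1/Δx, when Δx is increased to 6 times its original value, Δp_min decreases to 1/6 of its original value.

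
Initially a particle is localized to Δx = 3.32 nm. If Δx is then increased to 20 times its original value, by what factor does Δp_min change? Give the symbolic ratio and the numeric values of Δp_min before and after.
Original Δp_min = 1.588 × 10^-26 kg·m/s; new Δp'_min = 7.941 × 10^-28 kg·m/s; ratio Δp'_min/Δp_min = 1/20.

From the uncertainty principle ΔxΔp ≥ ℏ/2, the minimum momentum uncertainty is Δp_min = ℏ/(2Δx).

Original (Δx = 3.32 nm = 3.320e-09 m):
Δp_min = (1.055e-34 J·s)/(2 × 3.320e-09 m) = 1.588e-26 kg·m/s

When Δx → 20Δx:
Δp'_min = ℏ/(2 × 20Δx) = (1/20) × ℏ/(2Δx) = (1/20) × Δp_min
Δp'_min = 1/20 × 1.588e-26 kg·m/s = 7.941e-28 kg·m/s

Since Δp_min ∝ 1/Δx, when Δx is increased to 20 times its original value, Δp_min decreases to 1/20 of its original value.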